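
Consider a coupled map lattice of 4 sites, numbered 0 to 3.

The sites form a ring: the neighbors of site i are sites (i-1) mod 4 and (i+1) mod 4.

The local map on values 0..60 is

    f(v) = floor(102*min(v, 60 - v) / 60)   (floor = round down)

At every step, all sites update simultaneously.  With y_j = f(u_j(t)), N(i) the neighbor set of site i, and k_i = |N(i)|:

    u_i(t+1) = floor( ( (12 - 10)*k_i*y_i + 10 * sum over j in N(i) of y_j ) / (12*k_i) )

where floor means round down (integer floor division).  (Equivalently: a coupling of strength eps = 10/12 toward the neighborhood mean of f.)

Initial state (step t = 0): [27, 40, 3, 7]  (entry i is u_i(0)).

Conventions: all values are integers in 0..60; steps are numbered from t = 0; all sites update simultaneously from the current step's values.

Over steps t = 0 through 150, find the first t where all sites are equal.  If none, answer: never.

Simulating step by step:
t=0: [27, 40, 3, 7]  (not all equal)
t=1: [26, 26, 19, 22]  (not all equal)
t=2: [41, 39, 39, 37]  (not all equal)
t=3: [36, 33, 36, 34]  (not all equal)
t=4: [43, 40, 43, 40]  (not all equal)
t=5: [33, 29, 33, 29]  (not all equal)
t=6: [48, 45, 48, 45]  (not all equal)
t=7: [24, 20, 24, 20]  (not all equal)
t=8: [35, 39, 35, 39]  (not all equal)
t=9: [36, 40, 36, 40]  (not all equal)
t=10: [35, 39, 35, 39]  (not all equal)

Answer: never
Key observation: The state at step 8 reappears at step 10 — the system is in a cycle of period 2 from step 8 on.  No step 0..10 is synchronized, and the cycle repeats forever, so no step up to 150 (or ever) has all sites equal.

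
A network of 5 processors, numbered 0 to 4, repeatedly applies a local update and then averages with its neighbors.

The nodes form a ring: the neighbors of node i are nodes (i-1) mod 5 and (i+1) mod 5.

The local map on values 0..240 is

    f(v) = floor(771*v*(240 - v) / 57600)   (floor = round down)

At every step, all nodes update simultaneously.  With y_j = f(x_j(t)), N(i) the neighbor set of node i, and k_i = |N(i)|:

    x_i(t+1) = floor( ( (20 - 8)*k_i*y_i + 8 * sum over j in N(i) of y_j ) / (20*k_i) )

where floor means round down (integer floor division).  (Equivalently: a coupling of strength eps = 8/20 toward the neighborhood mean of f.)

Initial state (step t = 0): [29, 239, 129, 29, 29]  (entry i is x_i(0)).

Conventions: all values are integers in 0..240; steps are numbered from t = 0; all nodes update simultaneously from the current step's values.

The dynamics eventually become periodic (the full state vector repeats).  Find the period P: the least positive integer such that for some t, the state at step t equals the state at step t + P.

Simulating step by step:
t=0: [29, 239, 129, 29, 29]
t=1: [65, 56, 131, 103, 81]
t=2: [153, 150, 179, 185, 171]
t=3: [174, 172, 150, 142, 157]
t=4: [157, 160, 176, 182, 172]
t=5: [169, 167, 152, 145, 156]
t=6: [163, 165, 176, 181, 173]
t=7: [164, 162, 151, 146, 155]
t=8: [168, 170, 177, 180, 175]
t=9: [158, 157, 150, 146, 152]
t=10: [174, 175, 179, 181, 178]
t=11: [151, 151, 146, 143, 147]
t=12: [179, 179, 182, 184, 182]
t=13: [145, 145, 141, 138, 141]
t=14: [184, 184, 186, 187, 186]
t=15: [136, 136, 134, 132, 134]
t=16: [189, 189, 189, 190, 189]
t=17: [129, 129, 128, 127, 128]
t=18: [191, 191, 191, 191, 191]
t=19: [125, 125, 125, 125, 125]
t=20: [192, 192, 192, 192, 192]
t=21: [123, 123, 123, 123, 123]
t=22: [192, 192, 192, 192, 192]

Answer: 2
Key observation: The state at step 20, [192, 192, 192, 192, 192], reappears at step 22 — and no state repeats earlier — so the cycle the system enters has period 2.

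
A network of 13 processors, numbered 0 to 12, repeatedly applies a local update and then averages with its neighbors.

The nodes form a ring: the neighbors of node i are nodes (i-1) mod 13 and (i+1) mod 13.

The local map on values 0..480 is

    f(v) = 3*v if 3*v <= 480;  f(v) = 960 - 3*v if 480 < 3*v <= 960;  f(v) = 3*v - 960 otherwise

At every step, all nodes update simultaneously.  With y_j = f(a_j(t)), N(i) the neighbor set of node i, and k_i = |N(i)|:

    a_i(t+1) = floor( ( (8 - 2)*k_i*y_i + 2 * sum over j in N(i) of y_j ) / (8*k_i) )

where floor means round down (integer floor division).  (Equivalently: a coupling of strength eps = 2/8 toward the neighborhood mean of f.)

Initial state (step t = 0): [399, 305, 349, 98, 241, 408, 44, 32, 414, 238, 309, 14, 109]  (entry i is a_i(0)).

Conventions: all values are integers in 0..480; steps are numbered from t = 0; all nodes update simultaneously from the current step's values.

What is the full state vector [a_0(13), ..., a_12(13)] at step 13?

Simulating step by step:
t=0: [399, 305, 349, 98, 241, 408, 44, 32, 414, 238, 309, 14, 109]
t=1: [224, 74, 107, 261, 247, 244, 144, 123, 254, 223, 60, 76, 280]
t=2: [258, 242, 290, 200, 214, 252, 398, 355, 231, 265, 199, 208, 154]
t=3: [226, 210, 141, 321, 309, 222, 214, 141, 234, 202, 334, 355, 411]
t=4: [286, 335, 358, 59, 61, 264, 328, 389, 290, 303, 88, 118, 253]
t=5: [107, 60, 113, 169, 180, 151, 64, 169, 99, 82, 248, 323, 207]
t=6: [305, 217, 333, 434, 428, 416, 257, 400, 310, 248, 193, 76, 295]
t=7: [81, 242, 110, 301, 321, 280, 207, 207, 79, 213, 341, 228, 90]
t=8: [245, 247, 283, 84, 24, 132, 311, 326, 260, 278, 121, 248, 267]
t=9: [216, 206, 142, 211, 135, 309, 72, 39, 153, 162, 315, 227, 174]
t=10: [331, 348, 403, 349, 348, 102, 180, 172, 418, 414, 105, 265, 402]
t=11: [66, 98, 208, 106, 112, 292, 408, 422, 311, 287, 292, 193, 209]
t=12: [226, 287, 328, 322, 302, 138, 246, 265, 70, 88, 123, 337, 322]
t=13: [224, 112, 31, 14, 93, 345, 238, 177, 211, 270, 316, 85, 46]

Answer: [224, 112, 31, 14, 93, 345, 238, 177, 211, 270, 316, 85, 46]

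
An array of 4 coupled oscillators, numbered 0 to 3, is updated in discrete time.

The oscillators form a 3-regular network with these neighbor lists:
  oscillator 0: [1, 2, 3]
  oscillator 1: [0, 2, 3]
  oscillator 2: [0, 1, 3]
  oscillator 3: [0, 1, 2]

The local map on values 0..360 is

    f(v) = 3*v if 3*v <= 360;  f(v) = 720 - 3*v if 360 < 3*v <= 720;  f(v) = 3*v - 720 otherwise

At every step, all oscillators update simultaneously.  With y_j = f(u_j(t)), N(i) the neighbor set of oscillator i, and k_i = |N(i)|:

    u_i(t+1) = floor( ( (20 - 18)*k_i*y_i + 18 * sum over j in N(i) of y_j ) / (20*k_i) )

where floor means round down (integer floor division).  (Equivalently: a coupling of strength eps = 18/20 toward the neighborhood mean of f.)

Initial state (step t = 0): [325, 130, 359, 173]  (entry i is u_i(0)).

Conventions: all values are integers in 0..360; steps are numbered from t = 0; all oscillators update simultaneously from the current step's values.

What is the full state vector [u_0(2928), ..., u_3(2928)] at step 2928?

Answer: [252, 252, 252, 252]
Key observation: The state at step 8, [252, 252, 252, 252], reappears at step 12: the system is in a cycle of period 4 from step 8 on.  Therefore the state at step 2928 equals the state at step 8 + ((2928 - 8) mod 4) = 8, which is [252, 252, 252, 252].

Derivation:
t=0: [325, 130, 359, 173]
t=1: [291, 276, 271, 302]
t=2: [131, 140, 143, 124]
t=3: [314, 319, 321, 310]
t=4: [229, 226, 225, 231]
t=5: [37, 35, 35, 38]
t=6: [108, 109, 109, 107]
t=7: [324, 324, 324, 325]
t=8: [252, 252, 252, 252]
t=9: [36, 36, 36, 36]
t=10: [108, 108, 108, 108]
t=11: [324, 324, 324, 324]
t=12: [252, 252, 252, 252]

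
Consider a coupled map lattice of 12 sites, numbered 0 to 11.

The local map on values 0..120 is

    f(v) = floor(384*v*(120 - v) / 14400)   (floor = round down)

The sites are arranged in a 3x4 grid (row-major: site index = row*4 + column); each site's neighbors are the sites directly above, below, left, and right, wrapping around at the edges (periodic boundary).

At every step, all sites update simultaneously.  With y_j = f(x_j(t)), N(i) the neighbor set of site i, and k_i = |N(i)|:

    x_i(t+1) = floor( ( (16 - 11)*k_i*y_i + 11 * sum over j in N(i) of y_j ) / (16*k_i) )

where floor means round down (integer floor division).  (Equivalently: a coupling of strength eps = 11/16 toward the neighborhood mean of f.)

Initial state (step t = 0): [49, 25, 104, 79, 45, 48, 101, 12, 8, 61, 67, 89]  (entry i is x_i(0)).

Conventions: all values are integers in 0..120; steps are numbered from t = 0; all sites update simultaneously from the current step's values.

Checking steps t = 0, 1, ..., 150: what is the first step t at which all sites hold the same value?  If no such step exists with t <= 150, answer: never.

Answer: 6
Key observation: Synchronization is absorbing here: once all sites are equal they stay equal, and step 6 is the first all-equal step.

Derivation:
t=0: [49, 25, 104, 79, 45, 48, 101, 12, 8, 61, 67, 89]  (not all equal)
t=1: [73, 75, 64, 68, 69, 80, 61, 62, 67, 76, 74, 63]  (not all equal)
t=2: [92, 90, 93, 94, 91, 89, 92, 94, 92, 89, 92, 93]  (not all equal)
t=3: [68, 70, 67, 65, 68, 71, 68, 66, 68, 71, 68, 66]  (not all equal)
t=4: [94, 93, 94, 94, 93, 92, 93, 94, 93, 92, 93, 94]  (not all equal)
t=5: [65, 66, 65, 65, 66, 66, 66, 65, 66, 66, 66, 65]  (not all equal)
t=6: [95, 95, 95, 95, 95, 95, 95, 95, 95, 95, 95, 95]  (all equal)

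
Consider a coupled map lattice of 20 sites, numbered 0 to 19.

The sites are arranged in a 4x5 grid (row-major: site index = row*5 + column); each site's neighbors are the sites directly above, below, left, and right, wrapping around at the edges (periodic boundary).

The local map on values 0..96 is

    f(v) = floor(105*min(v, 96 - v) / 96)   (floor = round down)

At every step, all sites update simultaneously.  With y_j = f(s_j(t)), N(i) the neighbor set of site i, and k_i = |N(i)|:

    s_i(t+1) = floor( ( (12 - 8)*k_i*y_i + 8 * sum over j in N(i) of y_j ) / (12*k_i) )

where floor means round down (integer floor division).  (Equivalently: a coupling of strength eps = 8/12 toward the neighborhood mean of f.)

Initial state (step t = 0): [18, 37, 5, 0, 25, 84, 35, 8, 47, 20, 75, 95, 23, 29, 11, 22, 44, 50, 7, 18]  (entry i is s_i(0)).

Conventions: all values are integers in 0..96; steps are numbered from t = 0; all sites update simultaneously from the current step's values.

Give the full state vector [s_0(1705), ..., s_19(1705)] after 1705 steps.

Answer: [49, 49, 49, 49, 49, 49, 49, 49, 49, 49, 49, 49, 49, 49, 49, 49, 49, 49, 49, 49]
Key observation: The state at step 13, [49, 49, 49, 49, 49, 49, 49, 49, 49, 49, 49, 49, 49, 49, 49, 49, 49, 49, 49, 49], reappears at step 15: the system is in a cycle of period 2 from step 13 on.  Therefore the state at step 1705 equals the state at step 13 + ((1705 - 13) mod 2) = 13, which is [49, 49, 49, 49, 49, 49, 49, 49, 49, 49, 49, 49, 49, 49, 49, 49, 49, 49, 49, 49].

Derivation:
t=0: [18, 37, 5, 0, 25, 84, 35, 8, 47, 20, 75, 95, 23, 29, 11, 22, 44, 50, 7, 18]
t=1: [23, 31, 18, 15, 18, 21, 23, 22, 27, 24, 15, 22, 23, 26, 19, 26, 35, 30, 19, 18]
t=2: [25, 28, 23, 19, 20, 22, 25, 24, 25, 23, 21, 25, 26, 25, 21, 25, 32, 27, 22, 20]
t=3: [26, 29, 25, 22, 22, 24, 26, 26, 25, 24, 24, 27, 27, 25, 23, 26, 30, 28, 24, 22]
t=4: [27, 29, 27, 25, 25, 26, 28, 27, 26, 25, 26, 28, 28, 26, 25, 27, 30, 29, 26, 25]
t=5: [28, 30, 29, 27, 27, 28, 29, 29, 27, 27, 28, 30, 29, 28, 27, 29, 30, 30, 28, 27]
t=6: [30, 31, 31, 29, 29, 30, 31, 30, 29, 29, 30, 31, 31, 29, 29, 30, 31, 31, 30, 29]
t=7: [32, 32, 32, 31, 31, 32, 32, 32, 31, 31, 32, 32, 32, 31, 31, 32, 32, 32, 31, 31]
t=8: [34, 35, 34, 33, 33, 34, 35, 34, 33, 33, 34, 35, 34, 33, 33, 34, 35, 34, 33, 33]
t=9: [37, 37, 37, 36, 36, 37, 37, 37, 36, 36, 37, 37, 37, 36, 36, 37, 37, 37, 36, 36]
t=10: [39, 40, 39, 39, 39, 39, 40, 39, 39, 39, 39, 40, 39, 39, 39, 39, 40, 39, 39, 39]
t=11: [42, 42, 42, 42, 42, 42, 42, 42, 42, 42, 42, 42, 42, 42, 42, 42, 42, 42, 42, 42]
t=12: [45, 45, 45, 45, 45, 45, 45, 45, 45, 45, 45, 45, 45, 45, 45, 45, 45, 45, 45, 45]
t=13: [49, 49, 49, 49, 49, 49, 49, 49, 49, 49, 49, 49, 49, 49, 49, 49, 49, 49, 49, 49]
t=14: [51, 51, 51, 51, 51, 51, 51, 51, 51, 51, 51, 51, 51, 51, 51, 51, 51, 51, 51, 51]
t=15: [49, 49, 49, 49, 49, 49, 49, 49, 49, 49, 49, 49, 49, 49, 49, 49, 49, 49, 49, 49]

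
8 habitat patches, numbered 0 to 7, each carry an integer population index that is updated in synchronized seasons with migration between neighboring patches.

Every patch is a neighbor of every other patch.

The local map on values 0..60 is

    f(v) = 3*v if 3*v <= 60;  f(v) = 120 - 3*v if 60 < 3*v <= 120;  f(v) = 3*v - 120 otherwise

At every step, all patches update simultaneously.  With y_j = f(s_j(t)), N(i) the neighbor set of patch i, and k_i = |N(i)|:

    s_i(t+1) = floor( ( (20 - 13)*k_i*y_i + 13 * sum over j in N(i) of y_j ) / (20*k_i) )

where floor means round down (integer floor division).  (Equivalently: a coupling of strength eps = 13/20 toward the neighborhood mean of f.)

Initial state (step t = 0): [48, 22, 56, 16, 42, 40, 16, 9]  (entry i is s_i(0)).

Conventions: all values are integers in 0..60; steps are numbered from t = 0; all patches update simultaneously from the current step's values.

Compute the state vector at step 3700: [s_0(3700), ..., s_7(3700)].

Simulating step by step:
t=0: [48, 22, 56, 16, 42, 40, 16, 9]
t=1: [29, 37, 36, 36, 25, 23, 36, 30]
t=2: [27, 21, 22, 22, 30, 32, 22, 26]
t=3: [42, 47, 46, 46, 40, 39, 46, 43]
t=4: [10, 14, 13, 13, 8, 9, 13, 10]
t=5: [32, 35, 35, 35, 31, 32, 35, 32]
t=6: [20, 18, 18, 18, 21, 20, 18, 20]
t=7: [57, 55, 55, 55, 56, 57, 55, 57]
t=8: [48, 46, 46, 46, 47, 48, 46, 48]
t=9: [21, 19, 19, 19, 20, 21, 19, 21]
t=10: [57, 57, 57, 57, 58, 57, 57, 57]
t=11: [51, 51, 51, 51, 52, 51, 51, 51]
t=12: [33, 33, 33, 33, 34, 33, 33, 33]
t=13: [20, 20, 20, 20, 19, 20, 20, 20]
t=14: [59, 59, 59, 59, 58, 59, 59, 59]
t=15: [56, 56, 56, 56, 55, 56, 56, 56]
t=16: [47, 47, 47, 47, 46, 47, 47, 47]
t=17: [20, 20, 20, 20, 19, 20, 20, 20]

Answer: [47, 47, 47, 47, 46, 47, 47, 47]
Key observation: The state at step 13, [20, 20, 20, 20, 19, 20, 20, 20], reappears at step 17: the system is in a cycle of period 4 from step 13 on.  Therefore the state at step 3700 equals the state at step 13 + ((3700 - 13) mod 4) = 16, which is [47, 47, 47, 47, 46, 47, 47, 47].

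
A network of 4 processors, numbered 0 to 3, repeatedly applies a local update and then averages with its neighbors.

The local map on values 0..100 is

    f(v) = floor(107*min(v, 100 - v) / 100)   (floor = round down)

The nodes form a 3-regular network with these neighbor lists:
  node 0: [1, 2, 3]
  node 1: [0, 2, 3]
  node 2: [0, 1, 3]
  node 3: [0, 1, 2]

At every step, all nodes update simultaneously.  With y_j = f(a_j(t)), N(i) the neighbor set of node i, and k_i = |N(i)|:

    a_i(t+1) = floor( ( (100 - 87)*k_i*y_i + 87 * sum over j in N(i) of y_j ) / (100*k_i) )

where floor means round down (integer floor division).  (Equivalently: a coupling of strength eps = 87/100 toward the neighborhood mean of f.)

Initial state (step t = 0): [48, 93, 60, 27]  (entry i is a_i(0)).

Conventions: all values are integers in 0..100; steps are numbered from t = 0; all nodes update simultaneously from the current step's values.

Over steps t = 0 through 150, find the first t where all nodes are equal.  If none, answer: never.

Answer: 3
Key observation: Synchronization is absorbing here: once all nodes are equal they stay equal, and step 3 is the first all-equal step.

Derivation:
t=0: [48, 93, 60, 27]  (not all equal)
t=1: [28, 36, 30, 32]  (not all equal)
t=2: [33, 32, 33, 33]  (not all equal)
t=3: [34, 34, 34, 34]  (all equal)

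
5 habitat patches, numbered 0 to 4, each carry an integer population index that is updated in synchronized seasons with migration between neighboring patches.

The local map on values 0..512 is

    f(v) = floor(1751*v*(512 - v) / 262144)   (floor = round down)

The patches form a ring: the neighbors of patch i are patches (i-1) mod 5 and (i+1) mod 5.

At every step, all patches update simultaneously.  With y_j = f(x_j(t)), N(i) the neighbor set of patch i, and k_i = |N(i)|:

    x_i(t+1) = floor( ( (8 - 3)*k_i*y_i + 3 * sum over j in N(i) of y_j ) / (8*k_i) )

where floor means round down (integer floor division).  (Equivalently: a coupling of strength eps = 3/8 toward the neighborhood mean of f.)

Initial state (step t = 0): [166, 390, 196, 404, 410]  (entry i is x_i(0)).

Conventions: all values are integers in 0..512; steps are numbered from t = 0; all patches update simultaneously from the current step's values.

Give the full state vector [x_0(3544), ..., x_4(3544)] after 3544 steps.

Simulating step by step:
t=0: [166, 390, 196, 404, 410]
t=1: [351, 347, 372, 311, 300]
t=2: [386, 374, 366, 405, 413]
t=3: [318, 342, 341, 298, 285]
t=4: [411, 392, 395, 419, 426]
t=5: [277, 305, 300, 266, 253]
t=6: [432, 424, 425, 434, 436]
t=7: [231, 244, 242, 228, 223]
t=8: [433, 435, 435, 432, 430]
t=9: [228, 223, 224, 229, 232]
t=10: [431, 430, 430, 431, 432]
t=11: [232, 234, 234, 232, 231]
t=12: [433, 433, 433, 433, 433]
t=13: [228, 228, 228, 228, 228]
t=14: [432, 432, 432, 432, 432]
t=15: [230, 230, 230, 230, 230]
t=16: [433, 433, 433, 433, 433]

Answer: [433, 433, 433, 433, 433]
Key observation: The state at step 12, [433, 433, 433, 433, 433], reappears at step 16: the system is in a cycle of period 4 from step 12 on.  Therefore the state at step 3544 equals the state at step 12 + ((3544 - 12) mod 4) = 12, which is [433, 433, 433, 433, 433].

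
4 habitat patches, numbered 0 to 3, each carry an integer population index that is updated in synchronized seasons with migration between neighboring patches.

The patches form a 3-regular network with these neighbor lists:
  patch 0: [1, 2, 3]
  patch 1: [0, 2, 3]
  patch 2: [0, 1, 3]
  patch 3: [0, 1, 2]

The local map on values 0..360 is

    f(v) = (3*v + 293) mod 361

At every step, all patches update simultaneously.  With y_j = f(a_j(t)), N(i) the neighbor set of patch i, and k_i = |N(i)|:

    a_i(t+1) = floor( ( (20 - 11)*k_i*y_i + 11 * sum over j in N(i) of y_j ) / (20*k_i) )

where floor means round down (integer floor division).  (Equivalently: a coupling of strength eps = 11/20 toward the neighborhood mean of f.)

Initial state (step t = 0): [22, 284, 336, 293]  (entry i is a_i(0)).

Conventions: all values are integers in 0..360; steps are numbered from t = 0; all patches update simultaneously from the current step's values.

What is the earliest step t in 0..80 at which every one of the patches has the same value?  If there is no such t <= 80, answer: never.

Answer: 27
Key observation: Synchronization is absorbing here: once all patches are equal they stay equal, and step 27 is the first all-equal step.

Derivation:
t=0: [22, 284, 336, 293]  (not all equal)
t=1: [229, 150, 191, 157]  (not all equal)
t=2: [154, 90, 123, 96]  (not all equal)
t=3: [147, 192, 218, 197]  (not all equal)
t=4: [103, 139, 160, 143]  (not all equal)
t=5: [181, 210, 131, 117]  (not all equal)
t=6: [199, 222, 255, 244]  (not all equal)
t=7: [236, 254, 281, 272]  (not all equal)
t=8: [201, 215, 140, 133]  (not all equal)
t=9: [243, 254, 290, 284]  (not all equal)
t=10: [222, 230, 163, 158]  (not all equal)
t=11: [173, 180, 126, 122]  (not all equal)
t=12: [172, 177, 230, 227]  (not all equal)
t=13: [151, 155, 198, 195]  (not all equal)
t=14: [76, 79, 113, 111]  (not all equal)
t=15: [201, 203, 230, 229]  (not all equal)
t=16: [206, 208, 229, 228]  (not all equal)
t=17: [214, 216, 233, 232]  (not all equal)
t=18: [234, 236, 249, 248]  (not all equal)
t=19: [290, 291, 302, 301]  (not all equal)
t=20: [93, 94, 102, 102]  (not all equal)
t=21: [221, 222, 228, 228]  (not all equal)
t=22: [242, 243, 247, 247]  (not all equal)
t=23: [303, 303, 307, 307]  (not all equal)
t=24: [123, 123, 126, 126]  (not all equal)
t=25: [304, 304, 306, 306]  (not all equal)
t=26: [124, 124, 125, 125]  (not all equal)
t=27: [305, 305, 305, 305]  (all equal)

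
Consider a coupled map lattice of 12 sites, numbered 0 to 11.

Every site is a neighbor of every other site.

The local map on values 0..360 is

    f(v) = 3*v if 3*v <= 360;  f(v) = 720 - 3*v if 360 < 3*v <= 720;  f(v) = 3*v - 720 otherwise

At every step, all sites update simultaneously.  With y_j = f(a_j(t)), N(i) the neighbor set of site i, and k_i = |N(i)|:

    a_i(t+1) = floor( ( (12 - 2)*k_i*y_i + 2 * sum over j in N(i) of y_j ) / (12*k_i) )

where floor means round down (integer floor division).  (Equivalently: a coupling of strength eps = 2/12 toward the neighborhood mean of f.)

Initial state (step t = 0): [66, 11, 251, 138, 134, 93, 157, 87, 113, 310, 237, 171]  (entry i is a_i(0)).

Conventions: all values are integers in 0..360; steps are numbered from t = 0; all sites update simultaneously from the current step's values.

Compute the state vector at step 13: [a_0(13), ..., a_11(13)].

Answer: [218, 166, 166, 233, 191, 191, 262, 159, 321, 262, 159, 93]

Derivation:
t=0: [66, 11, 251, 138, 134, 93, 157, 87, 113, 310, 237, 171]
t=1: [199, 64, 64, 287, 297, 265, 240, 250, 314, 208, 44, 206]
t=2: [123, 179, 179, 137, 162, 83, 22, 46, 204, 100, 130, 105]
t=3: [329, 191, 191, 294, 233, 245, 95, 154, 130, 287, 311, 299]
t=4: [251, 153, 153, 165, 49, 45, 265, 243, 302, 148, 207, 177]
t=5: [55, 242, 242, 212, 149, 139, 90, 36, 180, 254, 109, 183]
t=6: [164, 34, 34, 98, 252, 277, 250, 117, 176, 63, 296, 169]
t=7: [217, 114, 114, 271, 60, 121, 55, 317, 187, 185, 168, 204]
t=8: [93, 316, 316, 112, 184, 328, 171, 225, 166, 171, 213, 125]
t=9: [267, 226, 226, 314, 177, 255, 208, 76, 221, 208, 105, 321]
t=10: [91, 59, 59, 206, 179, 61, 103, 211, 71, 103, 282, 223]
t=11: [256, 178, 178, 116, 182, 182, 286, 104, 207, 286, 136, 74]
t=12: [74, 187, 187, 320, 177, 177, 148, 290, 116, 148, 290, 217]
t=13: [218, 166, 166, 233, 191, 191, 262, 159, 321, 262, 159, 93]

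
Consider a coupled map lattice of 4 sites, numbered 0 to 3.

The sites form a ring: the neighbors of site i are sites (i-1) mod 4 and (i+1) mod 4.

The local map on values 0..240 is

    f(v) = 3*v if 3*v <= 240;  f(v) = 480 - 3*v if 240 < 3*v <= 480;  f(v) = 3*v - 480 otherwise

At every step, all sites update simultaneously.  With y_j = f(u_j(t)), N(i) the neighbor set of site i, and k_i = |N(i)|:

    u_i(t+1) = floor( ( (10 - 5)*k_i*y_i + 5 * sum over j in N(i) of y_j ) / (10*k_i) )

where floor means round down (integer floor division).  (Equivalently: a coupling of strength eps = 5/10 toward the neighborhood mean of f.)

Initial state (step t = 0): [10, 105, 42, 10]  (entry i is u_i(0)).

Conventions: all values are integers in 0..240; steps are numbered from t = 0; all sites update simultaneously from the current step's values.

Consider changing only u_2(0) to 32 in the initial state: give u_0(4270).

Answer: u_0(4270) = 168
Key observation: The state at step 30, [168, 120, 72, 120], reappears at step 32: the system is in a cycle of period 2 from step 30 on.  Therefore the state at step 4270 equals the state at step 30 + ((4270 - 30) mod 2) = 30, which is [168, 120, 72, 120].

Derivation:
t=0: [10, 105, 32, 10]
t=1: [63, 114, 96, 46]
t=2: [163, 164, 165, 164]
t=3: [10, 12, 13, 12]
t=4: [33, 35, 37, 35]
t=5: [102, 105, 108, 105]
t=6: [169, 165, 160, 165]
t=7: [21, 14, 7, 14]
t=8: [52, 42, 31, 42]
t=9: [141, 125, 109, 125]
t=10: [81, 105, 129, 105]
t=11: [201, 165, 129, 165]
t=12: [69, 61, 54, 61]
t=13: [195, 183, 172, 183]
t=14: [87, 69, 52, 69]
t=15: [213, 197, 181, 197]
t=16: [135, 111, 87, 111]
t=17: [111, 147, 183, 147]
t=18: [93, 73, 54, 73]
t=19: [210, 200, 190, 200]
t=20: [135, 120, 105, 120]
t=21: [97, 120, 142, 120]
t=22: [154, 120, 87, 120]
t=23: [69, 119, 169, 119]
t=24: [165, 120, 75, 120]
t=25: [67, 120, 172, 120]
t=26: [160, 119, 78, 119]
t=27: [61, 120, 178, 120]
t=28: [151, 119, 87, 119]
t=29: [75, 123, 171, 123]
t=30: [168, 120, 72, 120]
t=31: [72, 120, 168, 120]
t=32: [168, 120, 72, 120]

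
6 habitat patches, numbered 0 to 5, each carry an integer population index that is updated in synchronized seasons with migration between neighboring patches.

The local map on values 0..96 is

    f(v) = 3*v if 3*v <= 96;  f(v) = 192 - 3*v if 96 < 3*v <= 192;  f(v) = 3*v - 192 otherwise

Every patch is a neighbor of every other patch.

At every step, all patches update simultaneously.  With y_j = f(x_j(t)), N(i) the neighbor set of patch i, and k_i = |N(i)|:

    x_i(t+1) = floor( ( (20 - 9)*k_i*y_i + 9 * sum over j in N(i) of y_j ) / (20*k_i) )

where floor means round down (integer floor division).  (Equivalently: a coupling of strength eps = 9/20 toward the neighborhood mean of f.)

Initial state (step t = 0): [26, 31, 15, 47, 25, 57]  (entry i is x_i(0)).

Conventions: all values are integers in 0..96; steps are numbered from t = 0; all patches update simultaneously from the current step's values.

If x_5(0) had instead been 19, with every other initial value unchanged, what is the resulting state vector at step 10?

Simulating step by step:
t=0: [26, 31, 15, 47, 25, 19]
t=1: [71, 78, 56, 59, 70, 62]
t=2: [21, 30, 22, 18, 19, 14]
t=3: [62, 74, 63, 58, 59, 52]
t=4: [12, 23, 11, 18, 16, 26]
t=5: [45, 60, 43, 53, 50, 64]
t=6: [44, 24, 47, 33, 37, 18]
t=7: [64, 70, 60, 79, 74, 61]
t=8: [10, 18, 15, 30, 24, 14]
t=9: [43, 54, 50, 71, 63, 49]
t=10: [47, 32, 37, 28, 19, 39]

Answer: [47, 32, 37, 28, 19, 39]
Key observation: This trace re-runs the system from the modified initial state.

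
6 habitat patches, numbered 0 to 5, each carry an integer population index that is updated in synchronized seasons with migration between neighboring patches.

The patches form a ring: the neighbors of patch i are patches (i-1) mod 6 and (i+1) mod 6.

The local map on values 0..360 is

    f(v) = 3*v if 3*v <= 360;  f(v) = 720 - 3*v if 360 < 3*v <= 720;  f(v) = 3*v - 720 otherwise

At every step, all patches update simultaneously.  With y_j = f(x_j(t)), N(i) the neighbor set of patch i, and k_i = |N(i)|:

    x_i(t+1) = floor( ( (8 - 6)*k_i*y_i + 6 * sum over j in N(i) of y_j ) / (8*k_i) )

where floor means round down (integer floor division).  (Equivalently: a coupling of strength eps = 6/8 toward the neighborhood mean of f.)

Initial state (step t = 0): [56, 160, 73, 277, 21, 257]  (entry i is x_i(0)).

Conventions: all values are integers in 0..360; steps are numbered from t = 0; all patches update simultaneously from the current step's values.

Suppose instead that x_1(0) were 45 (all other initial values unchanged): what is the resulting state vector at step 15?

Simulating step by step:
t=0: [56, 45, 73, 277, 21, 257]
t=1: [111, 178, 147, 133, 76, 99]
t=2: [264, 276, 259, 270, 288, 284]
t=3: [108, 75, 88, 97, 119, 114]
t=4: [293, 276, 259, 305, 326, 340]
t=5: [192, 108, 127, 166, 250, 231]
t=6: [167, 262, 289, 193, 100, 72]
t=7: [160, 153, 114, 202, 208, 248]
t=8: [166, 283, 226, 192, 75, 132]
t=9: [225, 131, 112, 136, 231, 248]
t=10: [142, 224, 323, 214, 132, 33]
t=11: [128, 215, 109, 234, 147, 256]
t=12: [130, 267, 116, 231, 94, 242]
t=13: [115, 274, 127, 243, 82, 231]
t=14: [134, 282, 126, 221, 75, 228]
t=15: [140, 279, 154, 226, 91, 212]

Answer: [140, 279, 154, 226, 91, 212]
Key observation: This trace re-runs the system from the modified initial state.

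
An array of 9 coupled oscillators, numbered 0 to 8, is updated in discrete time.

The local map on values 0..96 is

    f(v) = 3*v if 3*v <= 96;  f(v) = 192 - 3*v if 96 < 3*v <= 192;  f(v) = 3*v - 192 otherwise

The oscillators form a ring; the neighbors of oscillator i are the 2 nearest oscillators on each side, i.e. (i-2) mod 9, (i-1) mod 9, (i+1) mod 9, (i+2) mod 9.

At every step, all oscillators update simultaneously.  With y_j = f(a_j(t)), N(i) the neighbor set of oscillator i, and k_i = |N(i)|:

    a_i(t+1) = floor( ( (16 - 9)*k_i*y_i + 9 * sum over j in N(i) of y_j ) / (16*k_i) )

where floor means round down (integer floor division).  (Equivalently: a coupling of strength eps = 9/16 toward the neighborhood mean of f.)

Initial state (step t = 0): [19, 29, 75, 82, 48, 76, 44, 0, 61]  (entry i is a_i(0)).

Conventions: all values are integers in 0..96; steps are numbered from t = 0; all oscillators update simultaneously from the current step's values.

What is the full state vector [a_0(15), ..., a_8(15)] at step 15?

Answer: [24, 40, 41, 37, 32, 37, 43, 31, 26]

Derivation:
t=0: [19, 29, 75, 82, 48, 76, 44, 0, 61]
t=1: [43, 59, 49, 52, 46, 38, 39, 22, 32]
t=2: [58, 40, 43, 42, 56, 66, 74, 72, 72]
t=3: [33, 55, 52, 52, 33, 22, 24, 21, 30]
t=4: [71, 47, 50, 46, 70, 66, 75, 72, 75]
t=5: [30, 43, 38, 40, 26, 20, 25, 23, 32]
t=6: [82, 74, 76, 70, 74, 67, 75, 75, 83]
t=7: [45, 36, 34, 22, 26, 19, 32, 35, 46]
t=8: [69, 74, 79, 72, 77, 70, 80, 75, 69]
t=9: [23, 27, 34, 29, 36, 28, 35, 27, 24]
t=10: [75, 80, 84, 85, 85, 84, 83, 79, 76]
t=11: [41, 48, 55, 60, 61, 58, 53, 45, 41]
t=12: [58, 45, 31, 19, 16, 23, 35, 51, 59]
t=13: [36, 50, 66, 62, 64, 62, 62, 43, 34]
t=14: [65, 44, 21, 10, 3, 13, 24, 53, 66]
t=15: [24, 40, 41, 37, 32, 37, 43, 31, 26]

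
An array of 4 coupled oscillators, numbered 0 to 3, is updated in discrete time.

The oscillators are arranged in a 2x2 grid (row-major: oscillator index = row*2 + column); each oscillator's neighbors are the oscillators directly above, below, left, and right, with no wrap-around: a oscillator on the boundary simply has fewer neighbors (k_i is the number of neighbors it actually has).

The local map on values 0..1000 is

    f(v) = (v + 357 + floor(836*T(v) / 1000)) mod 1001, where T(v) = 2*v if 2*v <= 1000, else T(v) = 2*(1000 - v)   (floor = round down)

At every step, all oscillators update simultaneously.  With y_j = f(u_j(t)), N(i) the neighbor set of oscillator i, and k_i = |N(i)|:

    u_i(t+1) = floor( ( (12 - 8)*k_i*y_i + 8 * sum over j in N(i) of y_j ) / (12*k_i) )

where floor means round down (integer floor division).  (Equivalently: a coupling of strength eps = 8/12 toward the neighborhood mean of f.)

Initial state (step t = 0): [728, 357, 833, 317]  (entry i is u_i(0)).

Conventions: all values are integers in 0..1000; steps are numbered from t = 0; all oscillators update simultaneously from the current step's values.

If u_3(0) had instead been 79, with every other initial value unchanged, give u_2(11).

Answer: u_2(11) = 615
Key observation: This trace re-runs the system from the modified initial state.

Derivation:
t=0: [728, 357, 833, 79]
t=1: [438, 471, 524, 448]
t=2: [605, 564, 584, 614]
t=3: [634, 628, 623, 632]
t=4: [605, 603, 604, 605]
t=5: [621, 621, 621, 621]
t=6: [610, 610, 610, 610]
t=7: [618, 618, 618, 618]
t=8: [612, 612, 612, 612]
t=9: [616, 616, 616, 616]
t=10: [614, 614, 614, 614]
t=11: [615, 615, 615, 615]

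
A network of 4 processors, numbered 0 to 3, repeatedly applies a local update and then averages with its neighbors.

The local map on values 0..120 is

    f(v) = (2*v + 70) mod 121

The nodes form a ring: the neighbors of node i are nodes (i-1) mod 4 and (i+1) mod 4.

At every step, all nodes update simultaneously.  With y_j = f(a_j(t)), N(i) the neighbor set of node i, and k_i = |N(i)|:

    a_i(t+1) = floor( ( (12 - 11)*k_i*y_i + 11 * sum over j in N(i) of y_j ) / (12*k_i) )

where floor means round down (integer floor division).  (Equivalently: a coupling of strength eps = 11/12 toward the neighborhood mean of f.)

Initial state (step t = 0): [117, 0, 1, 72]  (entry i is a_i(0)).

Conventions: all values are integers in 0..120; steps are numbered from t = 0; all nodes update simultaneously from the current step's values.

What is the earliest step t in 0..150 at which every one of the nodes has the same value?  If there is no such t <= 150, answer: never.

Simulating step by step:
t=0: [117, 0, 1, 72]  (not all equal)
t=1: [79, 67, 80, 69]  (not all equal)
t=2: [86, 105, 87, 106]  (not all equal)
t=3: [35, 4, 35, 4]  (not all equal)
t=4: [73, 23, 73, 23]  (not all equal)
t=5: [114, 96, 114, 96]  (not all equal)
t=6: [23, 53, 23, 53]  (not all equal)
t=7: [60, 110, 60, 110]  (not all equal)
t=8: [49, 67, 49, 67]  (not all equal)
t=9: [80, 50, 80, 50]  (not all equal)
t=10: [54, 104, 54, 104]  (not all equal)
t=11: [37, 55, 37, 55]  (not all equal)
t=12: [56, 26, 56, 26]  (not all equal)
t=13: [6, 56, 6, 56]  (not all equal)
t=14: [62, 80, 62, 80]  (not all equal)
t=15: [106, 76, 106, 76]  (not all equal)
t=16: [95, 45, 95, 45]  (not all equal)
t=17: [37, 19, 37, 19]  (not all equal)
t=18: [100, 30, 100, 30]  (not all equal)
t=19: [10, 26, 10, 26]  (not all equal)
t=20: [8, 82, 8, 82]  (not all equal)
t=21: [110, 88, 110, 88]  (not all equal)
t=22: [7, 44, 7, 44]  (not all equal)
t=23: [40, 80, 40, 80]  (not all equal)
t=24: [102, 35, 102, 35]  (not all equal)
t=25: [20, 30, 20, 30]  (not all equal)
t=26: [17, 101, 17, 101]  (not all equal)
t=27: [36, 97, 36, 97]  (not all equal)
t=28: [21, 21, 21, 21]  (all equal)

Answer: 28
Key observation: Synchronization is absorbing here: once all nodes are equal they stay equal, and step 28 is the first all-equal step.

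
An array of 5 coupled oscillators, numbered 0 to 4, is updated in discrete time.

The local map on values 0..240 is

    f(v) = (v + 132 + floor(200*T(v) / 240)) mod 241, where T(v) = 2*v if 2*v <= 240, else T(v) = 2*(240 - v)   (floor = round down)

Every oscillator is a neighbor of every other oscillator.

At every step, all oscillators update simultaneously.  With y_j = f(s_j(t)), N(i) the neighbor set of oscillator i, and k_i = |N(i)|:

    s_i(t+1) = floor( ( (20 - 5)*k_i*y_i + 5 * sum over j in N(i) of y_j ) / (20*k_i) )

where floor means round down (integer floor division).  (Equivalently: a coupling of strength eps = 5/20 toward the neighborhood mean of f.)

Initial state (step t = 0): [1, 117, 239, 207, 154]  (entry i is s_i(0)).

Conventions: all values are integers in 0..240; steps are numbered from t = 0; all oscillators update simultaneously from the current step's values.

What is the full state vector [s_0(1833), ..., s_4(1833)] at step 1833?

Answer: [174, 174, 174, 174, 174]
Key observation: The state at step 8, [175, 175, 175, 175, 175], reappears at step 10: the system is in a cycle of period 2 from step 8 on.  Therefore the state at step 1833 equals the state at step 8 + ((1833 - 8) mod 2) = 9, which is [174, 174, 174, 174, 174].

Derivation:
t=0: [1, 117, 239, 207, 154]
t=1: [142, 190, 140, 155, 179]
t=2: [191, 169, 192, 185, 174]
t=3: [164, 175, 164, 167, 173]
t=4: [180, 175, 180, 178, 175]
t=5: [171, 173, 171, 172, 173]
t=6: [176, 175, 176, 176, 175]
t=7: [173, 173, 173, 173, 173]
t=8: [175, 175, 175, 175, 175]
t=9: [174, 174, 174, 174, 174]
t=10: [175, 175, 175, 175, 175]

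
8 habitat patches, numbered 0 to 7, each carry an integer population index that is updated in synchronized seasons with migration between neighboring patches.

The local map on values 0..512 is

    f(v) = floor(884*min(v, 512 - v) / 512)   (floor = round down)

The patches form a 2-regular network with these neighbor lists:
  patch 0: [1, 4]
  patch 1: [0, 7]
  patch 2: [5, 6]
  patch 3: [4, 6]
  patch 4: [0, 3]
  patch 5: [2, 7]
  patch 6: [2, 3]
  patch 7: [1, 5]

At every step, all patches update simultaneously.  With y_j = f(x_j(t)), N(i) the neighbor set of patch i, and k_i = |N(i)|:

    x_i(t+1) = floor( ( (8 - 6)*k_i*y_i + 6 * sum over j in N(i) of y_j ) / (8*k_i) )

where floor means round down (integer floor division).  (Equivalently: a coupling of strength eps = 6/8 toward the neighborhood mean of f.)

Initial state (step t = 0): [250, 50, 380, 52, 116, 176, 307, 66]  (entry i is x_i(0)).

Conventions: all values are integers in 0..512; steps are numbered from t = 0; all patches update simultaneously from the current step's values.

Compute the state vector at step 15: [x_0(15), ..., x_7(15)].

Simulating step by step:
t=0: [250, 50, 380, 52, 116, 176, 307, 66]
t=1: [215, 225, 302, 229, 245, 203, 206, 174]
t=2: [396, 348, 354, 390, 393, 335, 372, 351]
t=3: [233, 249, 272, 219, 205, 282, 241, 289]
t=4: [393, 402, 408, 382, 380, 398, 401, 406]
t=5: [207, 192, 189, 212, 217, 184, 198, 190]
t=6: [353, 339, 328, 359, 364, 324, 344, 325]
t=7: [275, 298, 309, 270, 265, 320, 290, 313]
t=8: [400, 374, 355, 407, 416, 342, 383, 348]
t=9: [199, 238, 260, 190, 181, 281, 225, 269]
t=10: [356, 388, 403, 344, 329, 419, 383, 407]
t=11: [265, 222, 190, 273, 288, 178, 234, 185]
t=12: [394, 375, 348, 399, 410, 319, 378, 338]
t=13: [205, 247, 282, 201, 193, 301, 237, 288]
t=14: [372, 383, 389, 365, 345, 384, 381, 392]
t=15: [251, 223, 220, 256, 257, 212, 230, 217]

Answer: [251, 223, 220, 256, 257, 212, 230, 217]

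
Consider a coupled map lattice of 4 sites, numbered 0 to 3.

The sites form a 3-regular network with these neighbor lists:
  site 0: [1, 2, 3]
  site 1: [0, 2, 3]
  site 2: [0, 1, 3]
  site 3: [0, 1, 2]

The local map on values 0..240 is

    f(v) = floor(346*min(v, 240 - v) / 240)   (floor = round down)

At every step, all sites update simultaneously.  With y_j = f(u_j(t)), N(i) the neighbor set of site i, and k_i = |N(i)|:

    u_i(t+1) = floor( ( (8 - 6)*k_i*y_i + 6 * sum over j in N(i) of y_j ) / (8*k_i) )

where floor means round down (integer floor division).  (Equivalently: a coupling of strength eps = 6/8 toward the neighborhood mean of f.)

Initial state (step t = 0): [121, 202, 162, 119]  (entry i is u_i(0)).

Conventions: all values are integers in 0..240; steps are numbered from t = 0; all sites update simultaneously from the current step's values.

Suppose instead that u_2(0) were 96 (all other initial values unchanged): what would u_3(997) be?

Answer: u_3(997) = 141
Key observation: The state at step 24, [142, 142, 142, 142], reappears at step 26: the system is in a cycle of period 2 from step 24 on.  Therefore the state at step 997 equals the state at step 24 + ((997 - 24) mod 2) = 25, which is [141, 141, 141, 141].

Derivation:
t=0: [121, 202, 96, 119]
t=1: [133, 133, 133, 133]
t=2: [154, 154, 154, 154]
t=3: [123, 123, 123, 123]
t=4: [168, 168, 168, 168]
t=5: [103, 103, 103, 103]
t=6: [148, 148, 148, 148]
t=7: [132, 132, 132, 132]
t=8: [155, 155, 155, 155]
t=9: [122, 122, 122, 122]
t=10: [170, 170, 170, 170]
t=11: [100, 100, 100, 100]
t=12: [144, 144, 144, 144]
t=13: [138, 138, 138, 138]
t=14: [147, 147, 147, 147]
t=15: [134, 134, 134, 134]
t=16: [152, 152, 152, 152]
t=17: [126, 126, 126, 126]
t=18: [164, 164, 164, 164]
t=19: [109, 109, 109, 109]
t=20: [157, 157, 157, 157]
t=21: [119, 119, 119, 119]
t=22: [171, 171, 171, 171]
t=23: [99, 99, 99, 99]
t=24: [142, 142, 142, 142]
t=25: [141, 141, 141, 141]
t=26: [142, 142, 142, 142]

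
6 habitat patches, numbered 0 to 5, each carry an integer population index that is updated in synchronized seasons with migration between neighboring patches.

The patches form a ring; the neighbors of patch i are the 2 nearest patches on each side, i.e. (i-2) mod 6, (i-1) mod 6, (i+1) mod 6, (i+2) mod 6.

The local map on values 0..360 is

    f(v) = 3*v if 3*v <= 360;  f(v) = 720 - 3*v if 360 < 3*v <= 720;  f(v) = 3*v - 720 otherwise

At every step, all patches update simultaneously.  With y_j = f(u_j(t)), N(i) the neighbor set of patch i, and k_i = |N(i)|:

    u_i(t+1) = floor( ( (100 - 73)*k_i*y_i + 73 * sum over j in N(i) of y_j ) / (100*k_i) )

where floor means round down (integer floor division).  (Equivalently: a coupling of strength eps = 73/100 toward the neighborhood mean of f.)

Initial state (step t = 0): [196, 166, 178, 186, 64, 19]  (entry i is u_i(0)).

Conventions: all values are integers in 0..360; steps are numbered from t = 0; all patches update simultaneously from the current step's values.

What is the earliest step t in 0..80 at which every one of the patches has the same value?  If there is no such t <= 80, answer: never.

Simulating step by step:
t=0: [196, 166, 178, 186, 64, 19]  (not all equal)
t=1: [155, 157, 179, 163, 149, 144]  (not all equal)
t=2: [250, 241, 233, 243, 248, 261]  (not all equal)
t=3: [28, 23, 17, 22, 28, 29]  (not all equal)
t=4: [75, 71, 69, 70, 75, 78]  (not all equal)
t=5: [221, 217, 215, 217, 220, 222]  (not all equal)
t=6: [62, 65, 66, 65, 62, 61]  (not all equal)
t=7: [189, 191, 192, 191, 189, 188]  (not all equal)
t=8: [150, 149, 148, 149, 150, 151]  (not all equal)
t=9: [271, 271, 272, 271, 271, 270]  (not all equal)
t=10: [93, 93, 93, 93, 93, 92]  (not all equal)
t=11: [278, 278, 279, 278, 278, 278]  (not all equal)
t=12: [114, 114, 114, 114, 114, 114]  (all equal)

Answer: 12
Key observation: Synchronization is absorbing here: once all patches are equal they stay equal, and step 12 is the first all-equal step.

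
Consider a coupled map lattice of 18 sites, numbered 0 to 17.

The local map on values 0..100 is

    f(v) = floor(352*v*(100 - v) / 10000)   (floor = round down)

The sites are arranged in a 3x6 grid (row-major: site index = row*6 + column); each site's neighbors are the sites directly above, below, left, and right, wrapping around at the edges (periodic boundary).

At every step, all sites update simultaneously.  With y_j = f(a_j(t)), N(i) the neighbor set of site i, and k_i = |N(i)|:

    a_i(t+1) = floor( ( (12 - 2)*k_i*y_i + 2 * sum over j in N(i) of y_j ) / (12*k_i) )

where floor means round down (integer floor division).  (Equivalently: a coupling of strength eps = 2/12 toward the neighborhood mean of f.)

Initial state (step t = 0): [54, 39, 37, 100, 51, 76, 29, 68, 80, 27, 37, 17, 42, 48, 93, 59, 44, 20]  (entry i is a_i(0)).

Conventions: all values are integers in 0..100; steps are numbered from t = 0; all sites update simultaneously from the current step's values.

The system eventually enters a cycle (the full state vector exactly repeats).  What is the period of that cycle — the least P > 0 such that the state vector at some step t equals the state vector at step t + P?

Answer: 4
Key observation: The state at step 21, [85, 85, 85, 85, 85, 52, 85, 85, 85, 85, 85, 50, 85, 85, 85, 85, 85, 52], reappears at step 25 — and no state repeats earlier — so the cycle the system enters has period 4.

Derivation:
t=0: [54, 39, 37, 100, 51, 76, 29, 68, 80, 27, 37, 17, 42, 48, 93, 59, 44, 20]
t=1: [85, 83, 75, 13, 82, 64, 72, 75, 57, 66, 80, 52, 83, 83, 31, 78, 84, 58]
t=2: [47, 50, 65, 43, 51, 78, 68, 65, 83, 75, 57, 84, 51, 50, 73, 59, 49, 81]
t=3: [85, 87, 78, 84, 85, 61, 75, 79, 53, 67, 83, 50, 85, 86, 70, 83, 85, 56]
t=4: [46, 41, 60, 48, 45, 80, 64, 58, 83, 73, 51, 85, 46, 43, 70, 50, 46, 82]
t=5: [85, 85, 82, 86, 85, 57, 80, 83, 53, 70, 84, 48, 85, 85, 73, 86, 85, 53]
t=6: [46, 44, 52, 43, 45, 82, 56, 50, 82, 69, 49, 84, 46, 45, 66, 44, 45, 83]
t=7: [85, 86, 85, 85, 85, 53, 84, 86, 56, 75, 84, 50, 85, 86, 77, 85, 85, 52]
t=8: [45, 42, 46, 44, 45, 83, 48, 44, 80, 64, 49, 84, 45, 42, 60, 45, 45, 83]
t=9: [85, 85, 85, 85, 85, 52, 85, 84, 60, 80, 85, 50, 85, 85, 83, 86, 85, 52]
t=10: [45, 44, 45, 44, 45, 83, 45, 48, 78, 55, 46, 84, 45, 44, 49, 43, 45, 83]
t=11: [85, 86, 85, 86, 85, 52, 85, 85, 64, 85, 85, 50, 85, 86, 85, 86, 85, 52]
t=12: [45, 42, 45, 42, 45, 83, 45, 45, 74, 45, 45, 84, 45, 42, 45, 42, 45, 83]
t=13: [85, 85, 86, 85, 85, 52, 85, 86, 70, 86, 85, 50, 85, 85, 86, 85, 85, 52]
t=14: [45, 43, 43, 43, 45, 83, 45, 43, 67, 43, 45, 84, 45, 43, 43, 43, 45, 83]
t=15: [85, 86, 85, 86, 85, 52, 85, 85, 78, 85, 85, 50, 85, 86, 85, 86, 85, 52]
t=16: [45, 42, 44, 42, 45, 83, 45, 44, 57, 44, 45, 84, 45, 42, 44, 42, 45, 83]
t=17: [85, 85, 85, 85, 85, 52, 85, 85, 86, 85, 85, 50, 85, 85, 85, 85, 85, 52]
t=18: [45, 44, 43, 44, 45, 83, 45, 43, 42, 43, 45, 84, 45, 44, 43, 44, 45, 83]
t=19: [85, 86, 85, 86, 85, 52, 85, 86, 85, 86, 85, 50, 85, 86, 85, 86, 85, 52]
t=20: [45, 42, 43, 42, 45, 83, 45, 42, 43, 42, 45, 84, 45, 42, 43, 42, 45, 83]
t=21: [85, 85, 85, 85, 85, 52, 85, 85, 85, 85, 85, 50, 85, 85, 85, 85, 85, 52]
t=22: [45, 44, 44, 44, 45, 83, 45, 44, 44, 44, 45, 84, 45, 44, 44, 44, 45, 83]
t=23: [85, 86, 86, 86, 85, 52, 85, 86, 86, 86, 85, 50, 85, 86, 86, 86, 85, 52]
t=24: [45, 42, 42, 42, 45, 83, 45, 42, 42, 42, 45, 84, 45, 42, 42, 42, 45, 83]
t=25: [85, 85, 85, 85, 85, 52, 85, 85, 85, 85, 85, 50, 85, 85, 85, 85, 85, 52]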